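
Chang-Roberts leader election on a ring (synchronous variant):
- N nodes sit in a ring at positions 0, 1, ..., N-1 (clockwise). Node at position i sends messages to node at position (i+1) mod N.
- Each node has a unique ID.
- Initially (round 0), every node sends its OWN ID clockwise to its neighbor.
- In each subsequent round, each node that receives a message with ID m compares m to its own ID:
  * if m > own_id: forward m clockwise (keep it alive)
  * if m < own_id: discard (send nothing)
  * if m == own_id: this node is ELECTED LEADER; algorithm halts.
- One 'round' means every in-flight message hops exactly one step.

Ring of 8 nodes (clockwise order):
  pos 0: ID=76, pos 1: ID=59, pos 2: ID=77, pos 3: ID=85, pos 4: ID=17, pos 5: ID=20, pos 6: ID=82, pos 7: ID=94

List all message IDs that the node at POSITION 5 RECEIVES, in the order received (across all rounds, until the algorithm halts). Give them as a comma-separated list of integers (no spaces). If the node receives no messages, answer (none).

Round 1: pos1(id59) recv 76: fwd; pos2(id77) recv 59: drop; pos3(id85) recv 77: drop; pos4(id17) recv 85: fwd; pos5(id20) recv 17: drop; pos6(id82) recv 20: drop; pos7(id94) recv 82: drop; pos0(id76) recv 94: fwd
Round 2: pos2(id77) recv 76: drop; pos5(id20) recv 85: fwd; pos1(id59) recv 94: fwd
Round 3: pos6(id82) recv 85: fwd; pos2(id77) recv 94: fwd
Round 4: pos7(id94) recv 85: drop; pos3(id85) recv 94: fwd
Round 5: pos4(id17) recv 94: fwd
Round 6: pos5(id20) recv 94: fwd
Round 7: pos6(id82) recv 94: fwd
Round 8: pos7(id94) recv 94: ELECTED

Answer: 17,85,94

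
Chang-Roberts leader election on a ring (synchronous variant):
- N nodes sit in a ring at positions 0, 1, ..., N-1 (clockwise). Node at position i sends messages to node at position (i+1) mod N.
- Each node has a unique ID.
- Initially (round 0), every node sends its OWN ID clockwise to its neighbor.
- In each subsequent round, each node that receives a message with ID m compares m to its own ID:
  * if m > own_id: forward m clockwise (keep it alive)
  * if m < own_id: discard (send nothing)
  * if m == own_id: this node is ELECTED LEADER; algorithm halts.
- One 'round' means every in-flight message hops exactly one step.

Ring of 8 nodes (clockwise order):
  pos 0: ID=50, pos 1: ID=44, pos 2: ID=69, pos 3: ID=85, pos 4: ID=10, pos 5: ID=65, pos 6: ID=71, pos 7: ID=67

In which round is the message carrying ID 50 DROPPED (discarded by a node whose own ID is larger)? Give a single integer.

Round 1: pos1(id44) recv 50: fwd; pos2(id69) recv 44: drop; pos3(id85) recv 69: drop; pos4(id10) recv 85: fwd; pos5(id65) recv 10: drop; pos6(id71) recv 65: drop; pos7(id67) recv 71: fwd; pos0(id50) recv 67: fwd
Round 2: pos2(id69) recv 50: drop; pos5(id65) recv 85: fwd; pos0(id50) recv 71: fwd; pos1(id44) recv 67: fwd
Round 3: pos6(id71) recv 85: fwd; pos1(id44) recv 71: fwd; pos2(id69) recv 67: drop
Round 4: pos7(id67) recv 85: fwd; pos2(id69) recv 71: fwd
Round 5: pos0(id50) recv 85: fwd; pos3(id85) recv 71: drop
Round 6: pos1(id44) recv 85: fwd
Round 7: pos2(id69) recv 85: fwd
Round 8: pos3(id85) recv 85: ELECTED
Message ID 50 originates at pos 0; dropped at pos 2 in round 2

Answer: 2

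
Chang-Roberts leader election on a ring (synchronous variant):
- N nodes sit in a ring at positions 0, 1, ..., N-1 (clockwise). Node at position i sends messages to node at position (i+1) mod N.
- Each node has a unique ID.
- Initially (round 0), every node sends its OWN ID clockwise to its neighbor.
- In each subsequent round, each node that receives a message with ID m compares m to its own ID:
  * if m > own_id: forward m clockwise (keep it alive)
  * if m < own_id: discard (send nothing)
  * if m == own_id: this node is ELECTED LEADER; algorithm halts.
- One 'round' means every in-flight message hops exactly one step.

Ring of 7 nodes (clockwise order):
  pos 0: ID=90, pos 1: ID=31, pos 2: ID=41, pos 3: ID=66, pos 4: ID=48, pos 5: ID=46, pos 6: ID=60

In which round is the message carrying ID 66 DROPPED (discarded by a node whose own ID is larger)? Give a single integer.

Round 1: pos1(id31) recv 90: fwd; pos2(id41) recv 31: drop; pos3(id66) recv 41: drop; pos4(id48) recv 66: fwd; pos5(id46) recv 48: fwd; pos6(id60) recv 46: drop; pos0(id90) recv 60: drop
Round 2: pos2(id41) recv 90: fwd; pos5(id46) recv 66: fwd; pos6(id60) recv 48: drop
Round 3: pos3(id66) recv 90: fwd; pos6(id60) recv 66: fwd
Round 4: pos4(id48) recv 90: fwd; pos0(id90) recv 66: drop
Round 5: pos5(id46) recv 90: fwd
Round 6: pos6(id60) recv 90: fwd
Round 7: pos0(id90) recv 90: ELECTED
Message ID 66 originates at pos 3; dropped at pos 0 in round 4

Answer: 4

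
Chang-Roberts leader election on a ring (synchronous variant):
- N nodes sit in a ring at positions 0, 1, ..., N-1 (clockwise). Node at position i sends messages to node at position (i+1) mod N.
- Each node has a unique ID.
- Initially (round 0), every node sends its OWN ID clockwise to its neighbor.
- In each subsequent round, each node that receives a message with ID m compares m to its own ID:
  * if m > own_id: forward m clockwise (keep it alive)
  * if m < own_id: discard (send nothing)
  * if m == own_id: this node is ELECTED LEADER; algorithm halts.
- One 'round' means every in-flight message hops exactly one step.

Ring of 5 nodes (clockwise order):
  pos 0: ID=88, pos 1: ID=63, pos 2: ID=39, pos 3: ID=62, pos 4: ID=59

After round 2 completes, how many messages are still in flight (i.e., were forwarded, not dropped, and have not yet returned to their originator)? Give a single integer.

Round 1: pos1(id63) recv 88: fwd; pos2(id39) recv 63: fwd; pos3(id62) recv 39: drop; pos4(id59) recv 62: fwd; pos0(id88) recv 59: drop
Round 2: pos2(id39) recv 88: fwd; pos3(id62) recv 63: fwd; pos0(id88) recv 62: drop
After round 2: 2 messages still in flight

Answer: 2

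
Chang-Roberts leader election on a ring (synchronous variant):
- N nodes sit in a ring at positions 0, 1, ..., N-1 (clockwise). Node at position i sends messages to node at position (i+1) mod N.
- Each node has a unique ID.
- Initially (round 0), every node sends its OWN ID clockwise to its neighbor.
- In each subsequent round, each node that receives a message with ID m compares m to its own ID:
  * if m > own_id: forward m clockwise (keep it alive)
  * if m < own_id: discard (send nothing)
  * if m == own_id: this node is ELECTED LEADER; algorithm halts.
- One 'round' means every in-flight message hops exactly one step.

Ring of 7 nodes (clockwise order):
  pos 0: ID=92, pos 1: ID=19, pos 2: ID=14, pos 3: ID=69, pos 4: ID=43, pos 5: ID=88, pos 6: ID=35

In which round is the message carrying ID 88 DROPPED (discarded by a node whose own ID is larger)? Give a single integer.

Round 1: pos1(id19) recv 92: fwd; pos2(id14) recv 19: fwd; pos3(id69) recv 14: drop; pos4(id43) recv 69: fwd; pos5(id88) recv 43: drop; pos6(id35) recv 88: fwd; pos0(id92) recv 35: drop
Round 2: pos2(id14) recv 92: fwd; pos3(id69) recv 19: drop; pos5(id88) recv 69: drop; pos0(id92) recv 88: drop
Round 3: pos3(id69) recv 92: fwd
Round 4: pos4(id43) recv 92: fwd
Round 5: pos5(id88) recv 92: fwd
Round 6: pos6(id35) recv 92: fwd
Round 7: pos0(id92) recv 92: ELECTED
Message ID 88 originates at pos 5; dropped at pos 0 in round 2

Answer: 2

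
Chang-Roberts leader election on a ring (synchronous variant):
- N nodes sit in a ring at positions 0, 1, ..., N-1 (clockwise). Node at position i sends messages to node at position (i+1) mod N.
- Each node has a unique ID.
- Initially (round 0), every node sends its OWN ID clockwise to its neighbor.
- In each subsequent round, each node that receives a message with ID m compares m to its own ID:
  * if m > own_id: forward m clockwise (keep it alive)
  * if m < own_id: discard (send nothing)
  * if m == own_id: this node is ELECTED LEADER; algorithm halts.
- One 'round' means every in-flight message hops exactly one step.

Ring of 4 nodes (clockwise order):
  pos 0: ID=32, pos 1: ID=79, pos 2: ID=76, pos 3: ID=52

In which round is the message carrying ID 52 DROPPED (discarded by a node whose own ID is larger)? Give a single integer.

Round 1: pos1(id79) recv 32: drop; pos2(id76) recv 79: fwd; pos3(id52) recv 76: fwd; pos0(id32) recv 52: fwd
Round 2: pos3(id52) recv 79: fwd; pos0(id32) recv 76: fwd; pos1(id79) recv 52: drop
Round 3: pos0(id32) recv 79: fwd; pos1(id79) recv 76: drop
Round 4: pos1(id79) recv 79: ELECTED
Message ID 52 originates at pos 3; dropped at pos 1 in round 2

Answer: 2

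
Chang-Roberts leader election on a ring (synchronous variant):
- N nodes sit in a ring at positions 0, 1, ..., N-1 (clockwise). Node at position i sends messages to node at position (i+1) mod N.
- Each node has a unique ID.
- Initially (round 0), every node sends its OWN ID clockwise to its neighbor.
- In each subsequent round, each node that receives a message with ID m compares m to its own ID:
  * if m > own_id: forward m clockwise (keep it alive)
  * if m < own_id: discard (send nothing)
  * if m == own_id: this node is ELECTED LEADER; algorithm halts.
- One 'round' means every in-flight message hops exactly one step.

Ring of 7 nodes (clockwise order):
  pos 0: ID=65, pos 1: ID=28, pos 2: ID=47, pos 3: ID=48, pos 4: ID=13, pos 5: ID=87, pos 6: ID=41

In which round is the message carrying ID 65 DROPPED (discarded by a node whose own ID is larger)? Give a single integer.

Round 1: pos1(id28) recv 65: fwd; pos2(id47) recv 28: drop; pos3(id48) recv 47: drop; pos4(id13) recv 48: fwd; pos5(id87) recv 13: drop; pos6(id41) recv 87: fwd; pos0(id65) recv 41: drop
Round 2: pos2(id47) recv 65: fwd; pos5(id87) recv 48: drop; pos0(id65) recv 87: fwd
Round 3: pos3(id48) recv 65: fwd; pos1(id28) recv 87: fwd
Round 4: pos4(id13) recv 65: fwd; pos2(id47) recv 87: fwd
Round 5: pos5(id87) recv 65: drop; pos3(id48) recv 87: fwd
Round 6: pos4(id13) recv 87: fwd
Round 7: pos5(id87) recv 87: ELECTED
Message ID 65 originates at pos 0; dropped at pos 5 in round 5

Answer: 5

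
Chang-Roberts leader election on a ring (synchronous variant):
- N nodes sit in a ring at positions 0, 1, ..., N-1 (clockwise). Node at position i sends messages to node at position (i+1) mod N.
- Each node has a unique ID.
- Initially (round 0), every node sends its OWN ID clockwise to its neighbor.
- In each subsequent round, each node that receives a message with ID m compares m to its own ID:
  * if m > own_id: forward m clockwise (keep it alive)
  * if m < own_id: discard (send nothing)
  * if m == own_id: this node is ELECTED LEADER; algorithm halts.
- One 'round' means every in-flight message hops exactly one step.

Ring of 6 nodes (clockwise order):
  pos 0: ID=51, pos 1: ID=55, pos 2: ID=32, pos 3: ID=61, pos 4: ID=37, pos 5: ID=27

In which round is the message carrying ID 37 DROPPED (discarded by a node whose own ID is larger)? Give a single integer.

Round 1: pos1(id55) recv 51: drop; pos2(id32) recv 55: fwd; pos3(id61) recv 32: drop; pos4(id37) recv 61: fwd; pos5(id27) recv 37: fwd; pos0(id51) recv 27: drop
Round 2: pos3(id61) recv 55: drop; pos5(id27) recv 61: fwd; pos0(id51) recv 37: drop
Round 3: pos0(id51) recv 61: fwd
Round 4: pos1(id55) recv 61: fwd
Round 5: pos2(id32) recv 61: fwd
Round 6: pos3(id61) recv 61: ELECTED
Message ID 37 originates at pos 4; dropped at pos 0 in round 2

Answer: 2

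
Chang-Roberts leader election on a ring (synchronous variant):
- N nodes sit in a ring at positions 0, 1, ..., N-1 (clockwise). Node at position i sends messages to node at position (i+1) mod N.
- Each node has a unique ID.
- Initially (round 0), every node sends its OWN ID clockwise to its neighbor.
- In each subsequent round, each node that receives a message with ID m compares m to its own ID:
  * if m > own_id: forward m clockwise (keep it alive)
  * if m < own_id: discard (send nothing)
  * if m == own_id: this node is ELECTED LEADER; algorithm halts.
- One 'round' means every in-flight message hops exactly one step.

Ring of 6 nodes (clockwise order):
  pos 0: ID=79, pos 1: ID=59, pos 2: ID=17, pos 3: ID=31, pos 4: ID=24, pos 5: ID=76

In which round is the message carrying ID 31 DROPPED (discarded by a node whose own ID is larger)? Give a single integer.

Answer: 2

Derivation:
Round 1: pos1(id59) recv 79: fwd; pos2(id17) recv 59: fwd; pos3(id31) recv 17: drop; pos4(id24) recv 31: fwd; pos5(id76) recv 24: drop; pos0(id79) recv 76: drop
Round 2: pos2(id17) recv 79: fwd; pos3(id31) recv 59: fwd; pos5(id76) recv 31: drop
Round 3: pos3(id31) recv 79: fwd; pos4(id24) recv 59: fwd
Round 4: pos4(id24) recv 79: fwd; pos5(id76) recv 59: drop
Round 5: pos5(id76) recv 79: fwd
Round 6: pos0(id79) recv 79: ELECTED
Message ID 31 originates at pos 3; dropped at pos 5 in round 2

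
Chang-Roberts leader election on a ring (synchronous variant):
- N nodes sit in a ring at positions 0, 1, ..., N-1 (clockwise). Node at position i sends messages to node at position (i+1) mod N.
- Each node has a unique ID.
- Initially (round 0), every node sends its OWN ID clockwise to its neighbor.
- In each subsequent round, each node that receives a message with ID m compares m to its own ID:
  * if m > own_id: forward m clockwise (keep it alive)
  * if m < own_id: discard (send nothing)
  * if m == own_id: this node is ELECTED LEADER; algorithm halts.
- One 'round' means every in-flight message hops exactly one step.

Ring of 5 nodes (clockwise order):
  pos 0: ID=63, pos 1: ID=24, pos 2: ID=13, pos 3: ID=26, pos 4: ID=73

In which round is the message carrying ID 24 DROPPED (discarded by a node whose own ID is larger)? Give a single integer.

Round 1: pos1(id24) recv 63: fwd; pos2(id13) recv 24: fwd; pos3(id26) recv 13: drop; pos4(id73) recv 26: drop; pos0(id63) recv 73: fwd
Round 2: pos2(id13) recv 63: fwd; pos3(id26) recv 24: drop; pos1(id24) recv 73: fwd
Round 3: pos3(id26) recv 63: fwd; pos2(id13) recv 73: fwd
Round 4: pos4(id73) recv 63: drop; pos3(id26) recv 73: fwd
Round 5: pos4(id73) recv 73: ELECTED
Message ID 24 originates at pos 1; dropped at pos 3 in round 2

Answer: 2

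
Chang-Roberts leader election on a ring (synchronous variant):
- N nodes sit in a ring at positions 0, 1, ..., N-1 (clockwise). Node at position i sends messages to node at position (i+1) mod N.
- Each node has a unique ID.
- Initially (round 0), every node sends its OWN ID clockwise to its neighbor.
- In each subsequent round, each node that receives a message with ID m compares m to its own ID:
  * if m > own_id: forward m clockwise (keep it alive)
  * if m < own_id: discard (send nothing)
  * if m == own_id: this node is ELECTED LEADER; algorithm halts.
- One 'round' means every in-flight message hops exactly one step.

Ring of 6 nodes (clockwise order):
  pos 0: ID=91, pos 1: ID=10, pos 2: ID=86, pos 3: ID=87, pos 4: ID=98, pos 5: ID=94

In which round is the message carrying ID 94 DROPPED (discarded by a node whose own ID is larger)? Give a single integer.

Answer: 5

Derivation:
Round 1: pos1(id10) recv 91: fwd; pos2(id86) recv 10: drop; pos3(id87) recv 86: drop; pos4(id98) recv 87: drop; pos5(id94) recv 98: fwd; pos0(id91) recv 94: fwd
Round 2: pos2(id86) recv 91: fwd; pos0(id91) recv 98: fwd; pos1(id10) recv 94: fwd
Round 3: pos3(id87) recv 91: fwd; pos1(id10) recv 98: fwd; pos2(id86) recv 94: fwd
Round 4: pos4(id98) recv 91: drop; pos2(id86) recv 98: fwd; pos3(id87) recv 94: fwd
Round 5: pos3(id87) recv 98: fwd; pos4(id98) recv 94: drop
Round 6: pos4(id98) recv 98: ELECTED
Message ID 94 originates at pos 5; dropped at pos 4 in round 5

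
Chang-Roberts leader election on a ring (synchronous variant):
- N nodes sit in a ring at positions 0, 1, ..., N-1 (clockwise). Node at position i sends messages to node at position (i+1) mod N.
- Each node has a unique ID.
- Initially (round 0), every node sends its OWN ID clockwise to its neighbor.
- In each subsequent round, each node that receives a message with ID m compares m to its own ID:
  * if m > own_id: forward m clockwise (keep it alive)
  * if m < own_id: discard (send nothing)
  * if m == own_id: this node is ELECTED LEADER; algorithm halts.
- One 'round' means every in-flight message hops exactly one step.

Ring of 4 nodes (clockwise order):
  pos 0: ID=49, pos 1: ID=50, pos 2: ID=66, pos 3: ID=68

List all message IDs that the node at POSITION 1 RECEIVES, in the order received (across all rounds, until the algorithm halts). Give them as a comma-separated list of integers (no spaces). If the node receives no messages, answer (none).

Round 1: pos1(id50) recv 49: drop; pos2(id66) recv 50: drop; pos3(id68) recv 66: drop; pos0(id49) recv 68: fwd
Round 2: pos1(id50) recv 68: fwd
Round 3: pos2(id66) recv 68: fwd
Round 4: pos3(id68) recv 68: ELECTED

Answer: 49,68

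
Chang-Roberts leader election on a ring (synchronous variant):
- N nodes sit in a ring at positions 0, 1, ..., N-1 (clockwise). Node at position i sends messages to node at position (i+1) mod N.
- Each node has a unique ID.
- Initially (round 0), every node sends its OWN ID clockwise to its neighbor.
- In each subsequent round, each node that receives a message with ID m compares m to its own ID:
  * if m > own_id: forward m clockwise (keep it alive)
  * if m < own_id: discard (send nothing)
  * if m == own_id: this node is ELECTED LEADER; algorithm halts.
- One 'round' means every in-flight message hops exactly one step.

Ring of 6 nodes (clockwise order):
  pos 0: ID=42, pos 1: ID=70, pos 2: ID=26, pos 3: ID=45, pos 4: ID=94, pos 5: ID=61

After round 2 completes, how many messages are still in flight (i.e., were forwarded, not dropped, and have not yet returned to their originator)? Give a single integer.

Answer: 2

Derivation:
Round 1: pos1(id70) recv 42: drop; pos2(id26) recv 70: fwd; pos3(id45) recv 26: drop; pos4(id94) recv 45: drop; pos5(id61) recv 94: fwd; pos0(id42) recv 61: fwd
Round 2: pos3(id45) recv 70: fwd; pos0(id42) recv 94: fwd; pos1(id70) recv 61: drop
After round 2: 2 messages still in flight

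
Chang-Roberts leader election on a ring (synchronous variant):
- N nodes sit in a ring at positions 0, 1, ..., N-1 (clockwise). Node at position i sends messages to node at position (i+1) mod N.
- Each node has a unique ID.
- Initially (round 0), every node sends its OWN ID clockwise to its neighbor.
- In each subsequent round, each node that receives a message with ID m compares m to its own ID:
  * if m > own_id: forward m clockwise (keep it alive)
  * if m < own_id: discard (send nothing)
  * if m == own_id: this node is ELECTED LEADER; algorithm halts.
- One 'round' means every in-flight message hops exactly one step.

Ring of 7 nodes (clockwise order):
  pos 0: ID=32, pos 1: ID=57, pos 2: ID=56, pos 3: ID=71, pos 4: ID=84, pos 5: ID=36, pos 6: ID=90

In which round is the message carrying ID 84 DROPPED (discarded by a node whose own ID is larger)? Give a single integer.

Round 1: pos1(id57) recv 32: drop; pos2(id56) recv 57: fwd; pos3(id71) recv 56: drop; pos4(id84) recv 71: drop; pos5(id36) recv 84: fwd; pos6(id90) recv 36: drop; pos0(id32) recv 90: fwd
Round 2: pos3(id71) recv 57: drop; pos6(id90) recv 84: drop; pos1(id57) recv 90: fwd
Round 3: pos2(id56) recv 90: fwd
Round 4: pos3(id71) recv 90: fwd
Round 5: pos4(id84) recv 90: fwd
Round 6: pos5(id36) recv 90: fwd
Round 7: pos6(id90) recv 90: ELECTED
Message ID 84 originates at pos 4; dropped at pos 6 in round 2

Answer: 2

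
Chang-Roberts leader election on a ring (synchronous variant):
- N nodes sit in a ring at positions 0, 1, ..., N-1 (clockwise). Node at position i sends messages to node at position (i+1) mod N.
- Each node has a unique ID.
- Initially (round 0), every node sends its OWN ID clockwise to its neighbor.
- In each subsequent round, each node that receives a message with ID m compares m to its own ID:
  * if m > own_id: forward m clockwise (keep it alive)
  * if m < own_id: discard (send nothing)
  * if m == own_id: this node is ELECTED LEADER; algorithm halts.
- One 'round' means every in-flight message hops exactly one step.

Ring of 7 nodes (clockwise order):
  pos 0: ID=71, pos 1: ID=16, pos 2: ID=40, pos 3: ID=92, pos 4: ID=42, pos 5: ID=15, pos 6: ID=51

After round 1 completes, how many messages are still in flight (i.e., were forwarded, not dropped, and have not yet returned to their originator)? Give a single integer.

Round 1: pos1(id16) recv 71: fwd; pos2(id40) recv 16: drop; pos3(id92) recv 40: drop; pos4(id42) recv 92: fwd; pos5(id15) recv 42: fwd; pos6(id51) recv 15: drop; pos0(id71) recv 51: drop
After round 1: 3 messages still in flight

Answer: 3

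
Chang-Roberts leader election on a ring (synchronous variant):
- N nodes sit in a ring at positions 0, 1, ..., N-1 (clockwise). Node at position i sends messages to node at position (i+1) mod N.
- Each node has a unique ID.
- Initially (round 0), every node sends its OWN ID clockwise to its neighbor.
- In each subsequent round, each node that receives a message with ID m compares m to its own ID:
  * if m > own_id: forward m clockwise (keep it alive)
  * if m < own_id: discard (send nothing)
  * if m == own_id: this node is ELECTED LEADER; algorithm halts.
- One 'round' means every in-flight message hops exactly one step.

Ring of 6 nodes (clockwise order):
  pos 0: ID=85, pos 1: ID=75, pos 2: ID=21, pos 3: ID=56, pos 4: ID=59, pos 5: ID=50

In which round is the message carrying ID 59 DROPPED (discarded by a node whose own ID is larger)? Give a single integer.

Answer: 2

Derivation:
Round 1: pos1(id75) recv 85: fwd; pos2(id21) recv 75: fwd; pos3(id56) recv 21: drop; pos4(id59) recv 56: drop; pos5(id50) recv 59: fwd; pos0(id85) recv 50: drop
Round 2: pos2(id21) recv 85: fwd; pos3(id56) recv 75: fwd; pos0(id85) recv 59: drop
Round 3: pos3(id56) recv 85: fwd; pos4(id59) recv 75: fwd
Round 4: pos4(id59) recv 85: fwd; pos5(id50) recv 75: fwd
Round 5: pos5(id50) recv 85: fwd; pos0(id85) recv 75: drop
Round 6: pos0(id85) recv 85: ELECTED
Message ID 59 originates at pos 4; dropped at pos 0 in round 2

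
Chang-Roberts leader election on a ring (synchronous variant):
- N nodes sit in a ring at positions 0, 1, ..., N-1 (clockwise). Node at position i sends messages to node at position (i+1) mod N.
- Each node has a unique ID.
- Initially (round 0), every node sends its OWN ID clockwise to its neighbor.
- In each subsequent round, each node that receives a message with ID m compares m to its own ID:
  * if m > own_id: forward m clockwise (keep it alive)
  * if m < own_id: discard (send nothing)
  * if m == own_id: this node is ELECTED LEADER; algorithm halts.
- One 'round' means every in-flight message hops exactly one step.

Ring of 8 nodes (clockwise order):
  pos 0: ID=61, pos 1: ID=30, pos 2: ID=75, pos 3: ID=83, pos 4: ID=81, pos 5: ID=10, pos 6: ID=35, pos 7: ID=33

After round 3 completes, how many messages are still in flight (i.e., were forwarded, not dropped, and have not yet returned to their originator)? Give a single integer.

Round 1: pos1(id30) recv 61: fwd; pos2(id75) recv 30: drop; pos3(id83) recv 75: drop; pos4(id81) recv 83: fwd; pos5(id10) recv 81: fwd; pos6(id35) recv 10: drop; pos7(id33) recv 35: fwd; pos0(id61) recv 33: drop
Round 2: pos2(id75) recv 61: drop; pos5(id10) recv 83: fwd; pos6(id35) recv 81: fwd; pos0(id61) recv 35: drop
Round 3: pos6(id35) recv 83: fwd; pos7(id33) recv 81: fwd
After round 3: 2 messages still in flight

Answer: 2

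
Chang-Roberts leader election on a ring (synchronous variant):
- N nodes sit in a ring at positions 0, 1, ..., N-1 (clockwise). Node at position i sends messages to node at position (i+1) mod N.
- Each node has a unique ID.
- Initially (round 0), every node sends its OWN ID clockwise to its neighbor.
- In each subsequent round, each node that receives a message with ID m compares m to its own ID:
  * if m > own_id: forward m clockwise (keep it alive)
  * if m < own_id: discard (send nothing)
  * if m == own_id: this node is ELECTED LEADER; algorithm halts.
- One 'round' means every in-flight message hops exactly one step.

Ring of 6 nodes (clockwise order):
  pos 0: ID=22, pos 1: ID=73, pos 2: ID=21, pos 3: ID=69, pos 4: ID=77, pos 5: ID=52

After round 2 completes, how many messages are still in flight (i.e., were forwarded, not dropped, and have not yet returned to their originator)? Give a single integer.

Round 1: pos1(id73) recv 22: drop; pos2(id21) recv 73: fwd; pos3(id69) recv 21: drop; pos4(id77) recv 69: drop; pos5(id52) recv 77: fwd; pos0(id22) recv 52: fwd
Round 2: pos3(id69) recv 73: fwd; pos0(id22) recv 77: fwd; pos1(id73) recv 52: drop
After round 2: 2 messages still in flight

Answer: 2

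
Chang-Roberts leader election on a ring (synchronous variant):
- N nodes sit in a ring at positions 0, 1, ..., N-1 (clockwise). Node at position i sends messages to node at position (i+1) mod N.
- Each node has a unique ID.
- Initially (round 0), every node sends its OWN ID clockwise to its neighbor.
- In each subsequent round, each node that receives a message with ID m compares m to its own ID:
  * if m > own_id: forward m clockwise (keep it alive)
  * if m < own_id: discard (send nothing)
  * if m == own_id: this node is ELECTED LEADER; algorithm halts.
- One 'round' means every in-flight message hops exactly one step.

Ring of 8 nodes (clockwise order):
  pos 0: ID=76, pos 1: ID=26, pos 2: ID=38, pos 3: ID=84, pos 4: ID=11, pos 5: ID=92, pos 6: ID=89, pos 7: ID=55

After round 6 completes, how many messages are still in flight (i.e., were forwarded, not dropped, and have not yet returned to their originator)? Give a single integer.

Round 1: pos1(id26) recv 76: fwd; pos2(id38) recv 26: drop; pos3(id84) recv 38: drop; pos4(id11) recv 84: fwd; pos5(id92) recv 11: drop; pos6(id89) recv 92: fwd; pos7(id55) recv 89: fwd; pos0(id76) recv 55: drop
Round 2: pos2(id38) recv 76: fwd; pos5(id92) recv 84: drop; pos7(id55) recv 92: fwd; pos0(id76) recv 89: fwd
Round 3: pos3(id84) recv 76: drop; pos0(id76) recv 92: fwd; pos1(id26) recv 89: fwd
Round 4: pos1(id26) recv 92: fwd; pos2(id38) recv 89: fwd
Round 5: pos2(id38) recv 92: fwd; pos3(id84) recv 89: fwd
Round 6: pos3(id84) recv 92: fwd; pos4(id11) recv 89: fwd
After round 6: 2 messages still in flight

Answer: 2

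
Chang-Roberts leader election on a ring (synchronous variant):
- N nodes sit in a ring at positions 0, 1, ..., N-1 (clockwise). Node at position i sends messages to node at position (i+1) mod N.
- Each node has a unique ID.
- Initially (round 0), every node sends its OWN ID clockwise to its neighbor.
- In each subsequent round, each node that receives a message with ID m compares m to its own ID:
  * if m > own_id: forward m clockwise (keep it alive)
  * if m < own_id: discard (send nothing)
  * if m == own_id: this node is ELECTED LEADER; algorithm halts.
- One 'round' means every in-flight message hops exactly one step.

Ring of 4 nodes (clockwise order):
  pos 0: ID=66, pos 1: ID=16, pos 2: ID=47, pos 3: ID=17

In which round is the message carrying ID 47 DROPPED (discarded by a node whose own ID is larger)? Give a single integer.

Answer: 2

Derivation:
Round 1: pos1(id16) recv 66: fwd; pos2(id47) recv 16: drop; pos3(id17) recv 47: fwd; pos0(id66) recv 17: drop
Round 2: pos2(id47) recv 66: fwd; pos0(id66) recv 47: drop
Round 3: pos3(id17) recv 66: fwd
Round 4: pos0(id66) recv 66: ELECTED
Message ID 47 originates at pos 2; dropped at pos 0 in round 2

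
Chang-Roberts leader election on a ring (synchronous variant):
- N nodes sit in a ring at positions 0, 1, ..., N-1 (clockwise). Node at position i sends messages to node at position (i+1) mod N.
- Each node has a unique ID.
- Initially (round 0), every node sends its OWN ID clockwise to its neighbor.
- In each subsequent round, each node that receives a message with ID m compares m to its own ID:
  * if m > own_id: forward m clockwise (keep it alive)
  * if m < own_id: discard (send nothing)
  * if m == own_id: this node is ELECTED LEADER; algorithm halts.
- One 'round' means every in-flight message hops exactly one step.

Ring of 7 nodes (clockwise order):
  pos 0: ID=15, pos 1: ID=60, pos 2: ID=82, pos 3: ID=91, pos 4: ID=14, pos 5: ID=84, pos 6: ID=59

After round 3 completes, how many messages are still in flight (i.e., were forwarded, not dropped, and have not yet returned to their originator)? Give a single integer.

Answer: 2

Derivation:
Round 1: pos1(id60) recv 15: drop; pos2(id82) recv 60: drop; pos3(id91) recv 82: drop; pos4(id14) recv 91: fwd; pos5(id84) recv 14: drop; pos6(id59) recv 84: fwd; pos0(id15) recv 59: fwd
Round 2: pos5(id84) recv 91: fwd; pos0(id15) recv 84: fwd; pos1(id60) recv 59: drop
Round 3: pos6(id59) recv 91: fwd; pos1(id60) recv 84: fwd
After round 3: 2 messages still in flight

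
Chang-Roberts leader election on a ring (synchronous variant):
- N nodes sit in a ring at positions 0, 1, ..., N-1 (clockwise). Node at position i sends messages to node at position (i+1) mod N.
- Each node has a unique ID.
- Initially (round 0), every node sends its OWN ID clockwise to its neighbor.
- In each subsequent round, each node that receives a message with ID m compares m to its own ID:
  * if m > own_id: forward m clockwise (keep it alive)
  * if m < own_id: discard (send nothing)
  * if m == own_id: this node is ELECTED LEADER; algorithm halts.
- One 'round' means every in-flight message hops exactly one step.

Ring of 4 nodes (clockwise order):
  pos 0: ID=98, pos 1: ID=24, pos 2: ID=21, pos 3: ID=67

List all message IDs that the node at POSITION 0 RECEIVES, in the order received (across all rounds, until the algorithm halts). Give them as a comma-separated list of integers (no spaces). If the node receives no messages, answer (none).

Round 1: pos1(id24) recv 98: fwd; pos2(id21) recv 24: fwd; pos3(id67) recv 21: drop; pos0(id98) recv 67: drop
Round 2: pos2(id21) recv 98: fwd; pos3(id67) recv 24: drop
Round 3: pos3(id67) recv 98: fwd
Round 4: pos0(id98) recv 98: ELECTED

Answer: 67,98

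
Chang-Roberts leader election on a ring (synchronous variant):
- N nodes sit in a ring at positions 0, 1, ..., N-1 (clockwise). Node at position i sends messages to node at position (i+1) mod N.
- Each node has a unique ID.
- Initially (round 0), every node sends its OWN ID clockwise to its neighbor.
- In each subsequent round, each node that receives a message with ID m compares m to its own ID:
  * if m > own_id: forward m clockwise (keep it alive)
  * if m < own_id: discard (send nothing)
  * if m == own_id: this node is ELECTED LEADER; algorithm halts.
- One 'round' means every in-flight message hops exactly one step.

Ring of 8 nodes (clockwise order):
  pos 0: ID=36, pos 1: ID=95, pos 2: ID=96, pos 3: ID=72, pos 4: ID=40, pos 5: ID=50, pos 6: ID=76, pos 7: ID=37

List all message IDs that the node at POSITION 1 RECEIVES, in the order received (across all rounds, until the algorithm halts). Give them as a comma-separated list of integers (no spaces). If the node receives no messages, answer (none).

Answer: 36,37,76,96

Derivation:
Round 1: pos1(id95) recv 36: drop; pos2(id96) recv 95: drop; pos3(id72) recv 96: fwd; pos4(id40) recv 72: fwd; pos5(id50) recv 40: drop; pos6(id76) recv 50: drop; pos7(id37) recv 76: fwd; pos0(id36) recv 37: fwd
Round 2: pos4(id40) recv 96: fwd; pos5(id50) recv 72: fwd; pos0(id36) recv 76: fwd; pos1(id95) recv 37: drop
Round 3: pos5(id50) recv 96: fwd; pos6(id76) recv 72: drop; pos1(id95) recv 76: drop
Round 4: pos6(id76) recv 96: fwd
Round 5: pos7(id37) recv 96: fwd
Round 6: pos0(id36) recv 96: fwd
Round 7: pos1(id95) recv 96: fwd
Round 8: pos2(id96) recv 96: ELECTED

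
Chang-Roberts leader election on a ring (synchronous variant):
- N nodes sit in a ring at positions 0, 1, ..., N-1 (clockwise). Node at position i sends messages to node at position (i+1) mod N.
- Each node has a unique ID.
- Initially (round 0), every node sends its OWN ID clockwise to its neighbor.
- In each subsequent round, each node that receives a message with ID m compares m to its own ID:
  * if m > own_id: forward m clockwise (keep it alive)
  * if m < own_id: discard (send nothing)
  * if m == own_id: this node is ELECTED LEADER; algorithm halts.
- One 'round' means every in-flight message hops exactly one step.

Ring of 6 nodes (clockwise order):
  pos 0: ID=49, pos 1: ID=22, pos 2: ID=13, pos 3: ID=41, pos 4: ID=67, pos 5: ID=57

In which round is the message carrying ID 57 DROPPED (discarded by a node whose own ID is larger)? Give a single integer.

Round 1: pos1(id22) recv 49: fwd; pos2(id13) recv 22: fwd; pos3(id41) recv 13: drop; pos4(id67) recv 41: drop; pos5(id57) recv 67: fwd; pos0(id49) recv 57: fwd
Round 2: pos2(id13) recv 49: fwd; pos3(id41) recv 22: drop; pos0(id49) recv 67: fwd; pos1(id22) recv 57: fwd
Round 3: pos3(id41) recv 49: fwd; pos1(id22) recv 67: fwd; pos2(id13) recv 57: fwd
Round 4: pos4(id67) recv 49: drop; pos2(id13) recv 67: fwd; pos3(id41) recv 57: fwd
Round 5: pos3(id41) recv 67: fwd; pos4(id67) recv 57: drop
Round 6: pos4(id67) recv 67: ELECTED
Message ID 57 originates at pos 5; dropped at pos 4 in round 5

Answer: 5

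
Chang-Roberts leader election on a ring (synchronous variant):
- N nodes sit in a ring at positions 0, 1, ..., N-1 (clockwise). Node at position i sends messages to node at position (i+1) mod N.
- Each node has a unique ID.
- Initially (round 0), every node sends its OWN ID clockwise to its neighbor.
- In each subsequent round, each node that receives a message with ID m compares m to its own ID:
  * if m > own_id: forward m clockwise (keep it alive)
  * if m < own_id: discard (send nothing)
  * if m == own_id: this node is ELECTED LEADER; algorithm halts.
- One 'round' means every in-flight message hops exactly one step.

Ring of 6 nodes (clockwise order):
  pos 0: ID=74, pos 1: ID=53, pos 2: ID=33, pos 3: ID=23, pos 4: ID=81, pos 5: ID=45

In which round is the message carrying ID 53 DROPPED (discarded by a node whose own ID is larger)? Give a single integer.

Answer: 3

Derivation:
Round 1: pos1(id53) recv 74: fwd; pos2(id33) recv 53: fwd; pos3(id23) recv 33: fwd; pos4(id81) recv 23: drop; pos5(id45) recv 81: fwd; pos0(id74) recv 45: drop
Round 2: pos2(id33) recv 74: fwd; pos3(id23) recv 53: fwd; pos4(id81) recv 33: drop; pos0(id74) recv 81: fwd
Round 3: pos3(id23) recv 74: fwd; pos4(id81) recv 53: drop; pos1(id53) recv 81: fwd
Round 4: pos4(id81) recv 74: drop; pos2(id33) recv 81: fwd
Round 5: pos3(id23) recv 81: fwd
Round 6: pos4(id81) recv 81: ELECTED
Message ID 53 originates at pos 1; dropped at pos 4 in round 3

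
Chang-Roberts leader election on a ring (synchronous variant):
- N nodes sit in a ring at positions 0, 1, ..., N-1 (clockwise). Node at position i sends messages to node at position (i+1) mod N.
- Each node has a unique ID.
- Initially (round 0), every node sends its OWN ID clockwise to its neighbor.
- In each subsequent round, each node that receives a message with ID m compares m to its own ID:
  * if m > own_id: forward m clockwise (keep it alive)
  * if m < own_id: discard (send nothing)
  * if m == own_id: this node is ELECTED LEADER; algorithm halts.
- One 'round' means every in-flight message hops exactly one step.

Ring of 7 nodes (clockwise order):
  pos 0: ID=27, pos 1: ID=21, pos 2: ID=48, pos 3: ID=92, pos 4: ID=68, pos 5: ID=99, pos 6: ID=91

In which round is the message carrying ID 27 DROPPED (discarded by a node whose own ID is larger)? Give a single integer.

Round 1: pos1(id21) recv 27: fwd; pos2(id48) recv 21: drop; pos3(id92) recv 48: drop; pos4(id68) recv 92: fwd; pos5(id99) recv 68: drop; pos6(id91) recv 99: fwd; pos0(id27) recv 91: fwd
Round 2: pos2(id48) recv 27: drop; pos5(id99) recv 92: drop; pos0(id27) recv 99: fwd; pos1(id21) recv 91: fwd
Round 3: pos1(id21) recv 99: fwd; pos2(id48) recv 91: fwd
Round 4: pos2(id48) recv 99: fwd; pos3(id92) recv 91: drop
Round 5: pos3(id92) recv 99: fwd
Round 6: pos4(id68) recv 99: fwd
Round 7: pos5(id99) recv 99: ELECTED
Message ID 27 originates at pos 0; dropped at pos 2 in round 2

Answer: 2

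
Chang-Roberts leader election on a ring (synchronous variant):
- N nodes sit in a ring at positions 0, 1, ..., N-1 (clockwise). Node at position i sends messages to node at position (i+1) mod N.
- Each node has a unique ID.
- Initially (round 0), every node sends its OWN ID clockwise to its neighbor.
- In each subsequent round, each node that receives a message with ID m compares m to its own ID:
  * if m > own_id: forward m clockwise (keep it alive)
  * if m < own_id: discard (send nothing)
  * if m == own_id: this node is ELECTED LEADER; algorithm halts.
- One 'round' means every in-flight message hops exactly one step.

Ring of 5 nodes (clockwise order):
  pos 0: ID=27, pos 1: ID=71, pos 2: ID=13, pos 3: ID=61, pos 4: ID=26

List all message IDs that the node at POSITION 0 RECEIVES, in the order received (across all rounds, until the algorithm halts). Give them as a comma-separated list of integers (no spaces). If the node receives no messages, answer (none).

Round 1: pos1(id71) recv 27: drop; pos2(id13) recv 71: fwd; pos3(id61) recv 13: drop; pos4(id26) recv 61: fwd; pos0(id27) recv 26: drop
Round 2: pos3(id61) recv 71: fwd; pos0(id27) recv 61: fwd
Round 3: pos4(id26) recv 71: fwd; pos1(id71) recv 61: drop
Round 4: pos0(id27) recv 71: fwd
Round 5: pos1(id71) recv 71: ELECTED

Answer: 26,61,71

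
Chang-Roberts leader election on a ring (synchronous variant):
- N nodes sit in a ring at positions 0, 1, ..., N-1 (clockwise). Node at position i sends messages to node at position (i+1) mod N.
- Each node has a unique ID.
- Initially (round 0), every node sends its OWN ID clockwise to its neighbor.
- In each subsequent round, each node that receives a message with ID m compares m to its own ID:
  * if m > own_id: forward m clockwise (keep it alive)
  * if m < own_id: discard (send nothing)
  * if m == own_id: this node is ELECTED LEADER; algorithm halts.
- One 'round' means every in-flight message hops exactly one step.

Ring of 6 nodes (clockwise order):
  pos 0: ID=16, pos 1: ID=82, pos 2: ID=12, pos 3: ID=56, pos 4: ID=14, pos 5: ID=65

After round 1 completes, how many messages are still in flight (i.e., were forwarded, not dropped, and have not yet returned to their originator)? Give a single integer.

Round 1: pos1(id82) recv 16: drop; pos2(id12) recv 82: fwd; pos3(id56) recv 12: drop; pos4(id14) recv 56: fwd; pos5(id65) recv 14: drop; pos0(id16) recv 65: fwd
After round 1: 3 messages still in flight

Answer: 3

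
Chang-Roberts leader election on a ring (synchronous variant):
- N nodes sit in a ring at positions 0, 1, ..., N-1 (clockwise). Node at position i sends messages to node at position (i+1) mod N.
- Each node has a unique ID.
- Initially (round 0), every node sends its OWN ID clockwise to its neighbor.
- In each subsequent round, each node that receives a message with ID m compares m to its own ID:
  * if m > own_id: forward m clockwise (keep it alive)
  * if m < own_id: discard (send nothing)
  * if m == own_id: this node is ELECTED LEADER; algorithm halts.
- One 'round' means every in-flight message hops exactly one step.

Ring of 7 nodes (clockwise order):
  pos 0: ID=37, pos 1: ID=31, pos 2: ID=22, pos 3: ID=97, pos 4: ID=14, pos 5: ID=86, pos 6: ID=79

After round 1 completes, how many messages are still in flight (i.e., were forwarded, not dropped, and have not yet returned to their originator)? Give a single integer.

Answer: 5

Derivation:
Round 1: pos1(id31) recv 37: fwd; pos2(id22) recv 31: fwd; pos3(id97) recv 22: drop; pos4(id14) recv 97: fwd; pos5(id86) recv 14: drop; pos6(id79) recv 86: fwd; pos0(id37) recv 79: fwd
After round 1: 5 messages still in flight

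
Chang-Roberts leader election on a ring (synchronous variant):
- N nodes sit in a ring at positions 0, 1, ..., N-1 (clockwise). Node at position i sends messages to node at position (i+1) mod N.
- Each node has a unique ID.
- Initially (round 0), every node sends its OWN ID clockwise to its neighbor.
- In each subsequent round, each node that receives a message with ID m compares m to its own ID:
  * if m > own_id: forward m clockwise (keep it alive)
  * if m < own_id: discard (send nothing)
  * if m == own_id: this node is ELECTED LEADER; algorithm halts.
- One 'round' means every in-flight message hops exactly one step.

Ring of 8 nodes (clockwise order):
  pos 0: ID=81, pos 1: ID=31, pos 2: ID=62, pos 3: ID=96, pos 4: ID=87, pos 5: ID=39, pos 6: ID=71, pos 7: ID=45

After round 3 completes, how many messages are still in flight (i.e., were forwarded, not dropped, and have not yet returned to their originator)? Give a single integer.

Answer: 2

Derivation:
Round 1: pos1(id31) recv 81: fwd; pos2(id62) recv 31: drop; pos3(id96) recv 62: drop; pos4(id87) recv 96: fwd; pos5(id39) recv 87: fwd; pos6(id71) recv 39: drop; pos7(id45) recv 71: fwd; pos0(id81) recv 45: drop
Round 2: pos2(id62) recv 81: fwd; pos5(id39) recv 96: fwd; pos6(id71) recv 87: fwd; pos0(id81) recv 71: drop
Round 3: pos3(id96) recv 81: drop; pos6(id71) recv 96: fwd; pos7(id45) recv 87: fwd
After round 3: 2 messages still in flight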